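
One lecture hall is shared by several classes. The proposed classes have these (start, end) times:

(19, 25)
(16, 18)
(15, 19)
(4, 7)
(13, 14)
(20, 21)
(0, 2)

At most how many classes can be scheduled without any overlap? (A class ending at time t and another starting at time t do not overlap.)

Sorted by end: (0,2)  (4,7)  (13,14)  (16,18)  (15,19)  (20,21)  (19,25)
take (0,2); take (4,7); take (13,14); take (16,18); take (20,21).
Selected 5 classes.

5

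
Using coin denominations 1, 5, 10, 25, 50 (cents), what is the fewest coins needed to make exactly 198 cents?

Greedy: take as many of the largest coin as possible, then repeat with the remainder.
198 = 3×50 + 1×25 + 2×10 + 3×1
Total coins = 3 + 1 + 2 + 3 = 9

9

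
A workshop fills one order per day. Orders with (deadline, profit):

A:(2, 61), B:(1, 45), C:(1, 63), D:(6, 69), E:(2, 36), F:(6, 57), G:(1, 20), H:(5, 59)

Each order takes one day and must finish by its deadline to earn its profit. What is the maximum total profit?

Profit order: D=69 C=63 A=61 H=59 F=57 B=45 E=36 G=20
Assign: D→slot 6, C→slot 1, A→slot 2, H→slot 5, F→slot 4, B skipped, E skipped, G skipped.
Slots: [1:C] [2:A] [4:F] [5:H] [6:D]
Profit = 63 + 61 + 57 + 59 + 69 = 309

309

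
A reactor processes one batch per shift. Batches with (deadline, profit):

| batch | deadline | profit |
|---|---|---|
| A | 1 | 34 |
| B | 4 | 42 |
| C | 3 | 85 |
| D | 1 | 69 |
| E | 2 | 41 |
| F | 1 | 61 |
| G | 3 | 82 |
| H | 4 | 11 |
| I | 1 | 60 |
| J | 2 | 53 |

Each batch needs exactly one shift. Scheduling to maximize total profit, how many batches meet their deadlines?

4

Sort by profit descending; place each in the latest free slot ≤ its deadline.
Profit order: C=85 G=82 D=69 F=61 I=60 J=53 B=42 E=41 A=34 H=11
Assign: C→slot 3, G→slot 2, D→slot 1, F skipped, I skipped, J skipped, B→slot 4, E skipped, A skipped, H skipped.
Slots: [1:D] [2:G] [3:C] [4:B]
4 of 10 scheduled.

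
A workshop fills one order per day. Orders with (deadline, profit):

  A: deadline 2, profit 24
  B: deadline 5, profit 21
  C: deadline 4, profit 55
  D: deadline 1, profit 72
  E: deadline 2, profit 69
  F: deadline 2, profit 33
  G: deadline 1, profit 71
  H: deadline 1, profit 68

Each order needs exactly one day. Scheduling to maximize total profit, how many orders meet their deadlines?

Sort by profit descending; place each in the latest free slot ≤ its deadline.
By profit: D(d1,72), G(d1,71), E(d2,69), H(d1,68), C(d4,55), F(d2,33), A(d2,24), B(d5,21)
D→slot 1; G skipped; E→slot 2; H skipped; C→slot 4; F skipped; A skipped; B→slot 5.
4 of 8 scheduled.

4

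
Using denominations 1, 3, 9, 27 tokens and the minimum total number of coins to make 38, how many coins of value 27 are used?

1

38 − 1×27→11 − 1×9→2 − 2×1→0
Count of 27: 1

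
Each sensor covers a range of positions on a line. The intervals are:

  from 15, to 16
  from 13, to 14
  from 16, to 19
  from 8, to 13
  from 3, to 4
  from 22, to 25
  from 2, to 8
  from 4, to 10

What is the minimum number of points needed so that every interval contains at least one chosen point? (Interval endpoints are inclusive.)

Sort by right endpoint; whenever an interval is uncovered, place a point at its right end.
By right end: [3,4]  [2,8]  [4,10]  [8,13]  [13,14]  [15,16]  [16,19]  [22,25]
[3,4] uncovered → point at 4; [8,13] uncovered → point at 13; [15,16] uncovered → point at 16; [22,25] uncovered → point at 25.
Points: 4, 13, 16, 25 (4 total).

4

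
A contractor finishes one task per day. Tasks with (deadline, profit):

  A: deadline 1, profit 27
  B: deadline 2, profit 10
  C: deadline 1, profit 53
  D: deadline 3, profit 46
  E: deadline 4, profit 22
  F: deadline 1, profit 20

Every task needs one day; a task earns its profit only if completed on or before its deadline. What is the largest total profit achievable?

Profit order: C=53 D=46 A=27 E=22 F=20 B=10
Assign: C→slot 1, D→slot 3, A skipped, E→slot 4, F skipped, B→slot 2.
Slots: [1:C] [2:B] [3:D] [4:E]
Profit = 53 + 10 + 46 + 22 = 131

131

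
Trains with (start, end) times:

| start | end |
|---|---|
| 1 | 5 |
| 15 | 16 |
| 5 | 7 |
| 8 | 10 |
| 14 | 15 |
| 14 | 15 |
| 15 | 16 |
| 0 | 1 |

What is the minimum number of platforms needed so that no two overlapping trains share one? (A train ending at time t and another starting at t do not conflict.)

2

The answer is the maximum number of intervals overlapping at any instant.
Events (time:±→running): 0:+→1 1:-→0 1:+→1 5:-→0 5:+→1 7:-→0 8:+→1 10:-→0 14:+→1 14:+→2 … peak 2.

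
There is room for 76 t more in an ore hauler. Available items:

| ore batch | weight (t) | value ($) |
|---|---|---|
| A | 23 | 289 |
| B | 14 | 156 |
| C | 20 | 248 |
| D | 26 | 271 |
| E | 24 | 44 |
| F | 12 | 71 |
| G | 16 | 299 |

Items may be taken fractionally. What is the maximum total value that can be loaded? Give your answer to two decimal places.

1023.27

Greedy by value/weight ratio, highest first.
Order: G (299/16=18.69) > A (289/23=12.57) > C (248/20=12.40) > B (156/14=11.14) > D (271/26=10.42) > F (71/12=5.92) > E (44/24=1.83)
Fill: take G (16 @ 299) → take A (23 @ 289) → take C (20 @ 248) → take B (14 @ 156) → take 3/26 of D → 31.27; 76/76 used.
Total value = 1023.27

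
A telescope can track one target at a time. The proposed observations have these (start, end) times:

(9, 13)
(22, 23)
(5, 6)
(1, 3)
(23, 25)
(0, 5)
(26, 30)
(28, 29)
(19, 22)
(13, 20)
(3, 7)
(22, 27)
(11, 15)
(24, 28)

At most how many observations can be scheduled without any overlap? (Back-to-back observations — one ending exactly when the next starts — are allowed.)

7

Sorted by end: (1,3)  (0,5)  (5,6)  (3,7)  (9,13)  (11,15)  (13,20)  (19,22)  (22,23)  (23,25)  (22,27)  (24,28)  (28,29)  (26,30)
take (1,3); take (5,6); take (9,13); take (13,20); take (22,23); take (23,25); skip (24,28); take (28,29); skip (26,30).
Selected 7 observations.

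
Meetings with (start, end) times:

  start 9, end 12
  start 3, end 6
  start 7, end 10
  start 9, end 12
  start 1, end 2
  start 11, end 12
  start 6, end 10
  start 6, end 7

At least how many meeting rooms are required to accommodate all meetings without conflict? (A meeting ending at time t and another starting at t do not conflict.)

starts: [1, 3, 6, 6, 7, 9, 9, 11]
ends:   [2, 6, 7, 10, 10, 12, 12, 12]
s1→1 e2→0 s3→1 e6→0 s6→1 s6→2 e7→1 s7→2 s9→3 s9→4  — peak 4.

4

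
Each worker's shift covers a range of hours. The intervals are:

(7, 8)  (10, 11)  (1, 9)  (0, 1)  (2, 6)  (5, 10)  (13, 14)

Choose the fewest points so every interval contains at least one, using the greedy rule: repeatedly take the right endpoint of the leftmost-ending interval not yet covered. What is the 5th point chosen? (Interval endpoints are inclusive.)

Sort by right endpoint; whenever an interval is uncovered, place a point at its right end.
Sorted: [0,1] [2,6] [7,8] [1,9] [5,10] [10,11] [13,14]
{[0,1]} hit by 1; {[2,6]} hit by 6; {[7,8],[1,9],[5,10]} hit by 8; {[10,11]} hit by 11; {[13,14]} hit by 14.
Points: 1, 6, 8, 11, 14 (5 total).

14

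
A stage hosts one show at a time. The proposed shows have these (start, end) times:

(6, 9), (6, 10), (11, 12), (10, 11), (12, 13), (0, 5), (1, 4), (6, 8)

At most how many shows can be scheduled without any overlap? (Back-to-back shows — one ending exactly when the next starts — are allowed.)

Sort by end time and greedily take each interval whose start is ≥ the last chosen end.
By end time: (1,4), (0,5), (6,8), (6,9), (6,10), (10,11), (11,12), (12,13).
Pick (1,4); next start ≥ 4 → (6,8); next start ≥ 8 → (10,11); next start ≥ 11 → (11,12); next start ≥ 12 → (12,13).
Selected 5 shows.

5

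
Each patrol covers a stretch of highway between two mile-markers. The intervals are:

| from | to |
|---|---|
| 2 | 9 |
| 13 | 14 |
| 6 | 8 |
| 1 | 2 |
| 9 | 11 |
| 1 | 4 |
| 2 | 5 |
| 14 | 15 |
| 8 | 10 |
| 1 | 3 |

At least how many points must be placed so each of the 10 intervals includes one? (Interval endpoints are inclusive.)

4

Process intervals by earliest right end; each time one isn't hit yet, stab at its right endpoint.
Sorted: [1,2] [1,3] [1,4] [2,5] [6,8] [2,9] [8,10] [9,11] [13,14] [14,15]
{[1,2],[1,3],[1,4],[2,5]} hit by 2; {[6,8],[2,9],[8,10]} hit by 8; {[9,11]} hit by 11; {[13,14],[14,15]} hit by 14.
Points: 2, 8, 11, 14 (4 total).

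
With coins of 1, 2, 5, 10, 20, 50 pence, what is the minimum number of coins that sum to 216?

Greedy: take as many of the largest coin as possible, then repeat with the remainder.
216 − 4×50→16 − 1×10→6 − 1×5→1 − 1×1→0
Total coins = 4 + 1 + 1 + 1 = 7

7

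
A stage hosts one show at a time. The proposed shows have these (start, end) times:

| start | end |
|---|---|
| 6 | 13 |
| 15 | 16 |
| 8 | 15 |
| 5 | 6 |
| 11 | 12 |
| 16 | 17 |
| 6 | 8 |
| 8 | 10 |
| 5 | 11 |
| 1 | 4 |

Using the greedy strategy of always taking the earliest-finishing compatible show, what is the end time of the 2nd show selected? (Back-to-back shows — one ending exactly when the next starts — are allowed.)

6

Sorted by end: (1,4)  (5,6)  (6,8)  (8,10)  (5,11)  (11,12)  (6,13)  (8,15)  (15,16)  (16,17)
take (1,4); take (5,6); take (6,8); take (8,10); skip (5,11); take (11,12); skip (6,13); take (15,16); take (16,17).
Selected: (1,4) (5,6) (6,8) (8,10) (11,12) (15,16) (16,17)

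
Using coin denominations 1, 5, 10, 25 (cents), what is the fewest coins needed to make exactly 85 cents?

4

Greedy: take as many of the largest coin as possible, then repeat with the remainder.
85 − 3×25→10 − 1×10→0
Total coins = 3 + 1 = 4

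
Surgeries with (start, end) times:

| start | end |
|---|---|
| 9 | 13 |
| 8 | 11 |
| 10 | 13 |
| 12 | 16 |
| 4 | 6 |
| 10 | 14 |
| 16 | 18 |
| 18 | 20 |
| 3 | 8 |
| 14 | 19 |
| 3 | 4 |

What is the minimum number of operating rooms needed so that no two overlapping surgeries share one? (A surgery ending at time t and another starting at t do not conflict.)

4

The answer is the maximum number of intervals overlapping at any instant.
Events (time:±→running): 3:+→1 3:+→2 4:-→1 4:+→2 6:-→1 8:-→0 8:+→1 9:+→2 10:+→3 10:+→4 … peak 4.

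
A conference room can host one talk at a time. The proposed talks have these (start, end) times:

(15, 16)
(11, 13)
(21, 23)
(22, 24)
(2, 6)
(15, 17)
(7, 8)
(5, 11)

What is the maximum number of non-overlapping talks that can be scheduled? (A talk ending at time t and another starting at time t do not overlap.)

5

Sort by end time and greedily take each interval whose start is ≥ the last chosen end.
By end time: (2,6), (7,8), (5,11), (11,13), (15,16), (15,17), (21,23), (22,24).
Pick (2,6); next start ≥ 6 → (7,8); next start ≥ 8 → (11,13); next start ≥ 13 → (15,16); next start ≥ 16 → (21,23).
Selected 5 talks.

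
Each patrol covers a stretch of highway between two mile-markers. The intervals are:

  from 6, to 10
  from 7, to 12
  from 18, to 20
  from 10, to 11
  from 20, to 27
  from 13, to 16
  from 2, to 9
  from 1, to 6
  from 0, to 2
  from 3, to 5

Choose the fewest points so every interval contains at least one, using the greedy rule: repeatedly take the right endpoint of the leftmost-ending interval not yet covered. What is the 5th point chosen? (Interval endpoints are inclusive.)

20

Sort by right endpoint; whenever an interval is uncovered, place a point at its right end.
By right end: [0,2]  [3,5]  [1,6]  [2,9]  [6,10]  [10,11]  [7,12]  [13,16]  [18,20]  [20,27]
[0,2] uncovered → point at 2; [3,5] uncovered → point at 5; [6,10] uncovered → point at 10; [13,16] uncovered → point at 16; [18,20] uncovered → point at 20.
Points: 2, 5, 10, 16, 20 (5 total).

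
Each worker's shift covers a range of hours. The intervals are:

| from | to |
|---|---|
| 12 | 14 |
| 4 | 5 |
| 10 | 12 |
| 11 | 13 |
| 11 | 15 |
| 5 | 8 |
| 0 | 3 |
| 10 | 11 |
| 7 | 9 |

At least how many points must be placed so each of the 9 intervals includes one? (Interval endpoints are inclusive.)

Sorted: [0,3] [4,5] [5,8] [7,9] [10,11] [10,12] [11,13] [12,14] [11,15]
{[0,3]} hit by 3; {[4,5],[5,8]} hit by 5; {[7,9]} hit by 9; {[10,11],[10,12],[11,13]} hit by 11; {[12,14],[11,15]} hit by 14.
Points: 3, 5, 9, 11, 14 (5 total).

5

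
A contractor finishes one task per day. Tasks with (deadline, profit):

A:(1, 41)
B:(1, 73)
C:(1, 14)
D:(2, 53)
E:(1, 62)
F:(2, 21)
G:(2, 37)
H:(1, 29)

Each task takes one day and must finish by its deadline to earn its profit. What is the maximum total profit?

126

Take jobs in profit order; each goes to the latest open slot no later than its deadline.
Profit order: B=73 E=62 D=53 A=41 G=37 H=29 F=21 C=14
Assign: B→slot 1, E skipped, D→slot 2, A skipped, G skipped, H skipped, F skipped, C skipped.
Slots: [1:B] [2:D]
Profit = 73 + 53 = 126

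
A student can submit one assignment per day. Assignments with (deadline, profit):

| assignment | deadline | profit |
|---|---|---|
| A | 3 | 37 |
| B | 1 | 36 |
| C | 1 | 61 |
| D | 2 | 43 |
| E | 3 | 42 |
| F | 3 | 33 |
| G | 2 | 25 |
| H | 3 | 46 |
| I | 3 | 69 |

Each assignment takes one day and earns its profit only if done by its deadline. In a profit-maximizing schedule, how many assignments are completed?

3

Take jobs in profit order; each goes to the latest open slot no later than its deadline.
Profit order: I=69 C=61 H=46 D=43 E=42 A=37 B=36 F=33 G=25
Assign: I→slot 3, C→slot 1, H→slot 2, D skipped, E skipped, A skipped, B skipped, F skipped, G skipped.
Slots: [1:C] [2:H] [3:I]
3 of 9 scheduled.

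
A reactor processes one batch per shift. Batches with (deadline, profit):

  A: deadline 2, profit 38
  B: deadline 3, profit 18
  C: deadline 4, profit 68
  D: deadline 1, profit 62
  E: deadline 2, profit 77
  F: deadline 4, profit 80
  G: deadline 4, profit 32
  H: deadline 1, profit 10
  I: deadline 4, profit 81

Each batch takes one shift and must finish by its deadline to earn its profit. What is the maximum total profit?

Profit order: I=81 F=80 E=77 C=68 D=62 A=38 G=32 B=18 H=10
Assign: I→slot 4, F→slot 3, E→slot 2, C→slot 1, D skipped, A skipped, G skipped, B skipped, H skipped.
Slots: [1:C] [2:E] [3:F] [4:I]
Profit = 68 + 77 + 80 + 81 = 306

306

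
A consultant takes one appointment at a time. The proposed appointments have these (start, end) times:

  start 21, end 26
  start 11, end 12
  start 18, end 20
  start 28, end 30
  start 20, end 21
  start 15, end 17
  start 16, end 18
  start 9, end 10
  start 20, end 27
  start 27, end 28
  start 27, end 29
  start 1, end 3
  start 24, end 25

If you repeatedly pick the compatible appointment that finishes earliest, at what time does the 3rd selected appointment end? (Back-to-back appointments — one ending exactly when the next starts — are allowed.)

12

Sorted by end: (1,3)  (9,10)  (11,12)  (15,17)  (16,18)  (18,20)  (20,21)  (24,25)  (21,26)  (20,27)  (27,28)  (27,29)  (28,30)
take (1,3); take (9,10); take (11,12); take (15,17); skip (16,18); take (18,20); take (20,21); take (24,25); take (27,28); take (28,30).
Selected: (1,3) (9,10) (11,12) (15,17) (18,20) (20,21) (24,25) (27,28) (28,30)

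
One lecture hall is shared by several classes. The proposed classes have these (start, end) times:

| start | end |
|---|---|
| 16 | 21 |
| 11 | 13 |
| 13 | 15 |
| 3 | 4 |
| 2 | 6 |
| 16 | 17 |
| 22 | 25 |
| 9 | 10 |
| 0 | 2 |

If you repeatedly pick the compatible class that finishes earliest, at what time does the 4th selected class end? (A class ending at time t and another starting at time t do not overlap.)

13

By end time: (0,2), (3,4), (2,6), (9,10), (11,13), (13,15), (16,17), (16,21), (22,25).
Pick (0,2); next start ≥ 2 → (3,4); next start ≥ 4 → (9,10); next start ≥ 10 → (11,13); next start ≥ 13 → (13,15); next start ≥ 15 → (16,17); next start ≥ 17 → (22,25).
Selected: (0,2) (3,4) (9,10) (11,13) (13,15) (16,17) (22,25)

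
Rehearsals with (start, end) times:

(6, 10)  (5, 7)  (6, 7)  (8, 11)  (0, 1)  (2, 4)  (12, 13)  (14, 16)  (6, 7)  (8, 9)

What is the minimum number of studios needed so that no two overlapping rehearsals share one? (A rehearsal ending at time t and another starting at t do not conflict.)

4

The answer is the maximum number of intervals overlapping at any instant.
Events (time:±→running): 0:+→1 1:-→0 2:+→1 4:-→0 5:+→1 6:+→2 6:+→3 6:+→4 … peak 4.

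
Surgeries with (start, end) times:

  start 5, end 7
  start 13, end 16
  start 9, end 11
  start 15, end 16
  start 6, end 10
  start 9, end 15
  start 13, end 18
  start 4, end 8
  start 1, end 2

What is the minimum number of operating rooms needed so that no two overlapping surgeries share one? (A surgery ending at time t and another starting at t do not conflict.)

3

Events (time:±→running): 1:+→1 2:-→0 4:+→1 5:+→2 6:+→3 … peak 3.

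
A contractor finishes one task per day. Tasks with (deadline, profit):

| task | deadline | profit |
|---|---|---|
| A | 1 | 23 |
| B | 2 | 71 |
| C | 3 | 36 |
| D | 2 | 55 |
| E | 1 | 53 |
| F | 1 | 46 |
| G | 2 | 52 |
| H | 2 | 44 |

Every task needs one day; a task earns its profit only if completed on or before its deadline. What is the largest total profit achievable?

Take jobs in profit order; each goes to the latest open slot no later than its deadline.
Profit order: B=71 D=55 E=53 G=52 F=46 H=44 C=36 A=23
Assign: B→slot 2, D→slot 1, E skipped, G skipped, F skipped, H skipped, C→slot 3, A skipped.
Slots: [1:D] [2:B] [3:C]
Profit = 55 + 71 + 36 = 162

162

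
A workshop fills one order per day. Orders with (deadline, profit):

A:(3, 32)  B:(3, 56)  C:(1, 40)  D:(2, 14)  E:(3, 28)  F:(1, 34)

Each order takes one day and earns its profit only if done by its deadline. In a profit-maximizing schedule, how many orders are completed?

By profit: B(d3,56), C(d1,40), F(d1,34), A(d3,32), E(d3,28), D(d2,14)
B→slot 3; C→slot 1; F skipped; A→slot 2; E skipped; D skipped.
3 of 6 scheduled.

3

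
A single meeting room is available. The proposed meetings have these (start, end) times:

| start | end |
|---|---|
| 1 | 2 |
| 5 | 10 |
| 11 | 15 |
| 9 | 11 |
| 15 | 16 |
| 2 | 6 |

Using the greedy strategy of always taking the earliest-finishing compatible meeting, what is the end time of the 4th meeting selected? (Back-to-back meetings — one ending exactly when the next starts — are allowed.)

Greedy by earliest finish: after sorting by end time, pick each interval compatible with the last pick.
By end time: (1,2), (2,6), (5,10), (9,11), (11,15), (15,16).
Pick (1,2); next start ≥ 2 → (2,6); next start ≥ 6 → (9,11); next start ≥ 11 → (11,15); next start ≥ 15 → (15,16).
Selected: (1,2) (2,6) (9,11) (11,15) (15,16)

15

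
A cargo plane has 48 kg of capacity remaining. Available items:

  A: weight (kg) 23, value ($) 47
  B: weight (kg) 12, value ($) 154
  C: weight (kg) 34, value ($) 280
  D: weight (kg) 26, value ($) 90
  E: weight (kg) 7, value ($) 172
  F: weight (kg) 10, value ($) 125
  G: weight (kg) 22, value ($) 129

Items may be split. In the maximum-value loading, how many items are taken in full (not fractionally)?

3

Greedy by value/weight ratio, highest first.
Order: E (172/7=24.57) > B (154/12=12.83) > F (125/10=12.50) > C (280/34=8.24) > G (129/22=5.86) > D (90/26=3.46) > A (47/23=2.04)
Fill: take E (7 @ 172) → take B (12 @ 154) → take F (10 @ 125) → take 19/34 of C → 156.47; 48/48 used.
3 item(s) taken whole; one partial (take 19/34 of C).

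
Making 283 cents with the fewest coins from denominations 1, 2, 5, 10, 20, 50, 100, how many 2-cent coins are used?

283 = 2×100 + 1×50 + 1×20 + 1×10 + 1×2 + 1×1
Count of 2: 1

1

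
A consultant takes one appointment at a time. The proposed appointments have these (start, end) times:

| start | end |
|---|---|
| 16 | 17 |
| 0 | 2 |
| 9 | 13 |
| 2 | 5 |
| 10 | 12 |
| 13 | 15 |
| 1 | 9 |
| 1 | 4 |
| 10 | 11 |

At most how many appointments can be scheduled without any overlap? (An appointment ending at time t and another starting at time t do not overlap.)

5

Greedy by earliest finish: after sorting by end time, pick each interval compatible with the last pick.
By end time: (0,2), (1,4), (2,5), (1,9), (10,11), (10,12), (9,13), (13,15), (16,17).
Pick (0,2); next start ≥ 2 → (2,5); next start ≥ 5 → (10,11); next start ≥ 11 → (13,15); next start ≥ 15 → (16,17).
Selected 5 appointments.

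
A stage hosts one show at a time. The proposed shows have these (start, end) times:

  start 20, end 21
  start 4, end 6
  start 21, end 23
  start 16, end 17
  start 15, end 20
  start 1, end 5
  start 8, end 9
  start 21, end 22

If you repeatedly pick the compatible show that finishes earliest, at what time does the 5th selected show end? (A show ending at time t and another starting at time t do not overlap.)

22

Order by finish time; keep every interval that doesn't clash with the previous kept one.
Sorted by end: (1,5)  (4,6)  (8,9)  (16,17)  (15,20)  (20,21)  (21,22)  (21,23)
take (1,5); take (8,9); take (16,17); skip (15,20); take (20,21); take (21,22).
Selected: (1,5) (8,9) (16,17) (20,21) (21,22)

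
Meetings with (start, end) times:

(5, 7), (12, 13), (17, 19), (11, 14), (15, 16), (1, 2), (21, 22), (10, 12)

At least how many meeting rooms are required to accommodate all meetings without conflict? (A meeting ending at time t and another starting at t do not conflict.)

starts: [1, 5, 10, 11, 12, 15, 17, 21]
ends:   [2, 7, 12, 13, 14, 16, 19, 22]
s1→1 e2→0 s5→1 e7→0 s10→1 s11→2  — peak 2.

2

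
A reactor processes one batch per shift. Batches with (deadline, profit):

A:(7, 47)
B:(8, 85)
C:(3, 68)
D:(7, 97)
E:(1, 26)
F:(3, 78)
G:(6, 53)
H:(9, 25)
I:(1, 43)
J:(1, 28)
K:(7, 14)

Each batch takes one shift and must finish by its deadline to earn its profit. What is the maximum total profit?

Take jobs in profit order; each goes to the latest open slot no later than its deadline.
By profit: D(d7,97), B(d8,85), F(d3,78), C(d3,68), G(d6,53), A(d7,47), I(d1,43), J(d1,28), E(d1,26), H(d9,25), K(d7,14)
D→slot 7; B→slot 8; F→slot 3; C→slot 2; G→slot 6; A→slot 5; I→slot 1; J skipped; E skipped; H→slot 9; K→slot 4.
Profit = 43 + 68 + 78 + 14 + 47 + 53 + 97 + 85 + 25 = 510

510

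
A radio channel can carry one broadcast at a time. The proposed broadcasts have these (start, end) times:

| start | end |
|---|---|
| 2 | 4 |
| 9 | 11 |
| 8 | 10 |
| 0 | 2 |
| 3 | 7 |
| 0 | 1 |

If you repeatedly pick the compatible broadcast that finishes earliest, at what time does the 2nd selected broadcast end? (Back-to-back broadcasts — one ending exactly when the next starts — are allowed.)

Greedy by earliest finish: after sorting by end time, pick each interval compatible with the last pick.
By end time: (0,1), (0,2), (2,4), (3,7), (8,10), (9,11).
Pick (0,1); next start ≥ 1 → (2,4); next start ≥ 4 → (8,10).
Selected: (0,1) (2,4) (8,10)

4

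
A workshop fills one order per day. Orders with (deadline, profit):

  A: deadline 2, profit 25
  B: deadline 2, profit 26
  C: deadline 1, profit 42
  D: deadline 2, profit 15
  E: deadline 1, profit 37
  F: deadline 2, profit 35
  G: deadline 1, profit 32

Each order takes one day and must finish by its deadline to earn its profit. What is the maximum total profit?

By profit: C(d1,42), E(d1,37), F(d2,35), G(d1,32), B(d2,26), A(d2,25), D(d2,15)
C→slot 1; E skipped; F→slot 2; G skipped; B skipped; A skipped; D skipped.
Profit = 42 + 35 = 77

77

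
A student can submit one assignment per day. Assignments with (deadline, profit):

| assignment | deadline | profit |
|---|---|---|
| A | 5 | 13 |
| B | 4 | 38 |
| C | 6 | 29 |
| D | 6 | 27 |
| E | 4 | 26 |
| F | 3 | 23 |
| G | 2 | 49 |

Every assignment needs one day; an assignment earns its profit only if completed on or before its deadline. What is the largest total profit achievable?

192

Sort by profit descending; place each in the latest free slot ≤ its deadline.
By profit: G(d2,49), B(d4,38), C(d6,29), D(d6,27), E(d4,26), F(d3,23), A(d5,13)
G→slot 2; B→slot 4; C→slot 6; D→slot 5; E→slot 3; F→slot 1; A skipped.
Profit = 23 + 49 + 26 + 38 + 27 + 29 = 192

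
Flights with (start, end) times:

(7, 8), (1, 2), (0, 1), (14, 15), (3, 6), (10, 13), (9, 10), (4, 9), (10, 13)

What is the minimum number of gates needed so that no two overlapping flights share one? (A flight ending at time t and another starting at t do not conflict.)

The answer is the maximum number of intervals overlapping at any instant.
starts: [0, 1, 3, 4, 7, 9, 10, 10, 14]
ends:   [1, 2, 6, 8, 9, 10, 13, 13, 15]
s0→1 e1→0 s1→1 e2→0 s3→1 s4→2  — peak 2.

2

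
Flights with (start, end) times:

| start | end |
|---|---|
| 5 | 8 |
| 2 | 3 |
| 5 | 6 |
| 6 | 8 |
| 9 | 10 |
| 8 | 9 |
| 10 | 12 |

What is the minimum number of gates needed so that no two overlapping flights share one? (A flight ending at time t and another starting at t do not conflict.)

starts: [2, 5, 5, 6, 8, 9, 10]
ends:   [3, 6, 8, 8, 9, 10, 12]
s2→1 e3→0 s5→1 s5→2  — peak 2.

2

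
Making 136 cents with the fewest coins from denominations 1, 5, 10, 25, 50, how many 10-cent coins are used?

Greedy: take as many of the largest coin as possible, then repeat with the remainder.
136 = 2×50 + 1×25 + 1×10 + 1×1
Count of 10: 1

1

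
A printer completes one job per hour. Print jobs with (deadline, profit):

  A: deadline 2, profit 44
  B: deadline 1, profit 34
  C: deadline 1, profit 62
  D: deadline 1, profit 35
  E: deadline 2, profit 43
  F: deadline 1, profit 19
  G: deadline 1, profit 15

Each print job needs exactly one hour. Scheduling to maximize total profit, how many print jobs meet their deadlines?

Profit order: C=62 A=44 E=43 D=35 B=34 F=19 G=15
Assign: C→slot 1, A→slot 2, E skipped, D skipped, B skipped, F skipped, G skipped.
Slots: [1:C] [2:A]
2 of 7 scheduled.

2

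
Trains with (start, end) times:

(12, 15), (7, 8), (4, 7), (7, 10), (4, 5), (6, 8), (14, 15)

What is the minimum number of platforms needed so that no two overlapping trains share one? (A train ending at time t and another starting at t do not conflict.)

3

Events (time:±→running): 4:+→1 4:+→2 5:-→1 6:+→2 7:-→1 7:+→2 7:+→3 … peak 3.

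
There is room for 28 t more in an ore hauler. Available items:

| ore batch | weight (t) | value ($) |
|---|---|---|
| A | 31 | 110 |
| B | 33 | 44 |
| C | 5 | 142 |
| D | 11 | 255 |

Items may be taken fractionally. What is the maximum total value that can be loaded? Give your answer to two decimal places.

Greedy by value/weight ratio, highest first.
Order: C (142/5=28.40) > D (255/11=23.18) > A (110/31=3.55) > B (44/33=1.33)
Fill: take C (5 @ 142) → take D (11 @ 255) → take 12/31 of A → 42.58; 28/28 used.
Total value = 439.58

439.58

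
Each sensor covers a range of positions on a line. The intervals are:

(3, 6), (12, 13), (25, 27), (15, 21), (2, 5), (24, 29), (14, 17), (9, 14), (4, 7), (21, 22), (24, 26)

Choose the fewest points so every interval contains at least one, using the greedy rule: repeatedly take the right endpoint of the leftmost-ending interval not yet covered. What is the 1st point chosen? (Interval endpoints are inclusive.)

Sorted: [2,5] [3,6] [4,7] [12,13] [9,14] [14,17] [15,21] [21,22] [24,26] [25,27] [24,29]
{[2,5],[3,6],[4,7]} hit by 5; {[12,13],[9,14]} hit by 13; {[14,17],[15,21]} hit by 17; {[21,22]} hit by 22; {[24,26],[25,27],[24,29]} hit by 26.
Points: 5, 13, 17, 22, 26 (5 total).

5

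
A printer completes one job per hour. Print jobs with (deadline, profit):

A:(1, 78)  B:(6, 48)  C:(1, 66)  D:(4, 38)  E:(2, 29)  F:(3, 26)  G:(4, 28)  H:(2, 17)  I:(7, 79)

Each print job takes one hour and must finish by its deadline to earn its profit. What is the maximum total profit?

Take jobs in profit order; each goes to the latest open slot no later than its deadline.
Profit order: I=79 A=78 C=66 B=48 D=38 E=29 G=28 F=26 H=17
Assign: I→slot 7, A→slot 1, C skipped, B→slot 6, D→slot 4, E→slot 2, G→slot 3, F skipped, H skipped.
Slots: [1:A] [2:E] [3:G] [4:D] [6:B] [7:I]
Profit = 78 + 29 + 28 + 38 + 48 + 79 = 300

300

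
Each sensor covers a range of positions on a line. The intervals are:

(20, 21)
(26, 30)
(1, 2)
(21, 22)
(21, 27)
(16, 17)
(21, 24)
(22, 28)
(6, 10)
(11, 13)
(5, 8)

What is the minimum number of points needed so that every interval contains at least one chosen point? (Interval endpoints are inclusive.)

6

Sort by right endpoint; whenever an interval is uncovered, place a point at its right end.
Sorted: [1,2] [5,8] [6,10] [11,13] [16,17] [20,21] [21,22] [21,24] [21,27] [22,28] [26,30]
{[1,2]} hit by 2; {[5,8],[6,10]} hit by 8; {[11,13]} hit by 13; {[16,17]} hit by 17; {[20,21],[21,22],[21,24],[21,27]} hit by 21; {[22,28],[26,30]} hit by 28.
Points: 2, 8, 13, 17, 21, 28 (6 total).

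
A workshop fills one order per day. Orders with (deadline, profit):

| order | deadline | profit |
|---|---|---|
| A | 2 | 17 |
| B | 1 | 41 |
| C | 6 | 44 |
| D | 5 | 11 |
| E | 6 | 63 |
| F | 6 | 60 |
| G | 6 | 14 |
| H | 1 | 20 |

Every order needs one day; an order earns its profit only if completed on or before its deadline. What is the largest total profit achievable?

239

Sort by profit descending; place each in the latest free slot ≤ its deadline.
Profit order: E=63 F=60 C=44 B=41 H=20 A=17 G=14 D=11
Assign: E→slot 6, F→slot 5, C→slot 4, B→slot 1, H skipped, A→slot 2, G→slot 3, D skipped.
Slots: [1:B] [2:A] [3:G] [4:C] [5:F] [6:E]
Profit = 41 + 17 + 14 + 44 + 60 + 63 = 239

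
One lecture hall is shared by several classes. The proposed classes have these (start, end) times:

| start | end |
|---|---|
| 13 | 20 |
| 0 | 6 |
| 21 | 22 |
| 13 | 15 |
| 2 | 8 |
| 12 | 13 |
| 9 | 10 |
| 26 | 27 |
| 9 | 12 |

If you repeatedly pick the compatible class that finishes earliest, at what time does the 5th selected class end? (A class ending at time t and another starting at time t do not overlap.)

Sorted by end: (0,6)  (2,8)  (9,10)  (9,12)  (12,13)  (13,15)  (13,20)  (21,22)  (26,27)
take (0,6); take (9,10); skip (9,12); take (12,13); take (13,15); take (21,22); take (26,27).
Selected: (0,6) (9,10) (12,13) (13,15) (21,22) (26,27)

22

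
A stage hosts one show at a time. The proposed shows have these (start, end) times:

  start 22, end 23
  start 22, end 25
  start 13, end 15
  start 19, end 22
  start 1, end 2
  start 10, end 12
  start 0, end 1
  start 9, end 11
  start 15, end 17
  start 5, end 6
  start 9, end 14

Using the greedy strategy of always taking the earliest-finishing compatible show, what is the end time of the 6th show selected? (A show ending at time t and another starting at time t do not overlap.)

Sort by end time and greedily take each interval whose start is ≥ the last chosen end.
By end time: (0,1), (1,2), (5,6), (9,11), (10,12), (9,14), (13,15), (15,17), (19,22), (22,23), (22,25).
Pick (0,1); next start ≥ 1 → (1,2); next start ≥ 2 → (5,6); next start ≥ 6 → (9,11); next start ≥ 11 → (13,15); next start ≥ 15 → (15,17); next start ≥ 17 → (19,22); next start ≥ 22 → (22,23).
Selected: (0,1) (1,2) (5,6) (9,11) (13,15) (15,17) (19,22) (22,23)

17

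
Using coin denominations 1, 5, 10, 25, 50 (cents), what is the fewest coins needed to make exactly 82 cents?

5

82 = 1×50 + 1×25 + 1×5 + 2×1
Total coins = 1 + 1 + 1 + 2 = 5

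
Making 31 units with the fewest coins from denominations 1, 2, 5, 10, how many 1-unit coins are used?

1

Use the largest denomination that fits, subtract, and repeat.
31 − 3×10→1 − 1×1→0
Count of 1: 1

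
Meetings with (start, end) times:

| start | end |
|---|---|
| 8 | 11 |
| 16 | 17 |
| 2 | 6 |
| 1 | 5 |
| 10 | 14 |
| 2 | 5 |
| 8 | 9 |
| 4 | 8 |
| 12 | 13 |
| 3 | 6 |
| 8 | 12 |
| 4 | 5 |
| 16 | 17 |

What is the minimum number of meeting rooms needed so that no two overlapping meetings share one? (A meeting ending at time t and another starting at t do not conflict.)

6

The answer is the maximum number of intervals overlapping at any instant.
starts: [1, 2, 2, 3, 4, 4, 8, 8, 8, 10, 12, 16, 16]
ends:   [5, 5, 5, 6, 6, 8, 9, 11, 12, 13, 14, 17, 17]
s1→1 s2→2 s2→3 s3→4 s4→5 s4→6  — peak 6.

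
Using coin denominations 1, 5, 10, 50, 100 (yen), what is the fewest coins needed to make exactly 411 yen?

6

411 − 4×100→11 − 1×10→1 − 1×1→0
Total coins = 4 + 1 + 1 = 6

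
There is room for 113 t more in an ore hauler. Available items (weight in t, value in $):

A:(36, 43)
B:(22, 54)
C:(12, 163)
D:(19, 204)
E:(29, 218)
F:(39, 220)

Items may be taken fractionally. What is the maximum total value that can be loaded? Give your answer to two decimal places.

Greedy by value/weight ratio, highest first.
Ratios (sorted): C 13.58, D 10.74, E 7.52, F 5.64, B 2.45, A 1.19
take C (12 @ 163); take D (19 @ 204); take E (29 @ 218); take F (39 @ 220); take 14/22 of B → 34.36. Capacity used 113/113.
Total value = 839.36

839.36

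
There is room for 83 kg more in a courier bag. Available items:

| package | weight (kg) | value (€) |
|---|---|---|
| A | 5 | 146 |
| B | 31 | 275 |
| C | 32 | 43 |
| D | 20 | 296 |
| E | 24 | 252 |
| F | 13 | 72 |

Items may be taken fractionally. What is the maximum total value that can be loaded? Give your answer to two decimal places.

Order: A (146/5=29.20) > D (296/20=14.80) > E (252/24=10.50) > B (275/31=8.87) > F (72/13=5.54) > C (43/32=1.34)
Fill: take A (5 @ 146) → take D (20 @ 296) → take E (24 @ 252) → take B (31 @ 275) → take 3/13 of F → 16.62; 83/83 used.
Total value = 985.62

985.62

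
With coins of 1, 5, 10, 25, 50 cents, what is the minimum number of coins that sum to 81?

81 − 1×50→31 − 1×25→6 − 1×5→1 − 1×1→0
Total coins = 1 + 1 + 1 + 1 = 4

4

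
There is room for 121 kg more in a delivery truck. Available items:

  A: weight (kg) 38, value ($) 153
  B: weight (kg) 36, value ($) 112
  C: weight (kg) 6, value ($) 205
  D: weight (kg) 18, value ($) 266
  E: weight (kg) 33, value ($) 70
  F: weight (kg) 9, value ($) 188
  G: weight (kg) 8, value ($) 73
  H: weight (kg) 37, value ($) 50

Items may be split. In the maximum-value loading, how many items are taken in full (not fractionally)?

Sort by value per unit weight and fill in that order.
Ratios (sorted): C 34.17, F 20.89, D 14.78, G 9.12, A 4.03, B 3.11, E 2.12, H 1.35
take C (6 @ 205); take F (9 @ 188); take D (18 @ 266); take G (8 @ 73); take A (38 @ 153); take B (36 @ 112); take 6/33 of E → 12.73. Capacity used 121/121.
6 item(s) taken whole; one partial (take 6/33 of E).

6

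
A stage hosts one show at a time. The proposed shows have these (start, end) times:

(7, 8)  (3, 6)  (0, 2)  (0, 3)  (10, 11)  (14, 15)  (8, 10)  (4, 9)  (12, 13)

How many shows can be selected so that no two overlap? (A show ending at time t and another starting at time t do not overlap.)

Sorted by end: (0,2)  (0,3)  (3,6)  (7,8)  (4,9)  (8,10)  (10,11)  (12,13)  (14,15)
take (0,2); take (3,6); take (7,8); skip (4,9); take (8,10); take (10,11); take (12,13); take (14,15).
Selected 7 shows.

7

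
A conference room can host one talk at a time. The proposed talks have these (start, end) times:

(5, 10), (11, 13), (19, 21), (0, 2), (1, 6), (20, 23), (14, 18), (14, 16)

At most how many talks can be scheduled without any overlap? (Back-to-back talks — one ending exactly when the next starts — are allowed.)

5

Order by finish time; keep every interval that doesn't clash with the previous kept one.
Sorted by end: (0,2)  (1,6)  (5,10)  (11,13)  (14,16)  (14,18)  (19,21)  (20,23)
take (0,2); take (5,10); take (11,13); take (14,16); take (19,21).
Selected 5 talks.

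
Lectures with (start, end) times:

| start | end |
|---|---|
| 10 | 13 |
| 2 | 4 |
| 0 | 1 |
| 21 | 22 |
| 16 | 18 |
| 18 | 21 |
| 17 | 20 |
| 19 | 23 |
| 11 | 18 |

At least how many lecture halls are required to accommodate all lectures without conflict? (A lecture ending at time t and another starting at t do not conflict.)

3

Events (time:±→running): 0:+→1 1:-→0 2:+→1 4:-→0 10:+→1 11:+→2 13:-→1 16:+→2 17:+→3 … peak 3.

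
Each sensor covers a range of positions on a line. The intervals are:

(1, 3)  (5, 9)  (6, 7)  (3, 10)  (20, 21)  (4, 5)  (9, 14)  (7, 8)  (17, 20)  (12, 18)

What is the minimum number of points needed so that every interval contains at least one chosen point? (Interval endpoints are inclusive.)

5

Process intervals by earliest right end; each time one isn't hit yet, stab at its right endpoint.
Sorted: [1,3] [4,5] [6,7] [7,8] [5,9] [3,10] [9,14] [12,18] [17,20] [20,21]
{[1,3]} hit by 3; {[4,5]} hit by 5; {[6,7],[7,8],[5,9],[3,10]} hit by 7; {[9,14],[12,18]} hit by 14; {[17,20],[20,21]} hit by 20.
Points: 3, 5, 7, 14, 20 (5 total).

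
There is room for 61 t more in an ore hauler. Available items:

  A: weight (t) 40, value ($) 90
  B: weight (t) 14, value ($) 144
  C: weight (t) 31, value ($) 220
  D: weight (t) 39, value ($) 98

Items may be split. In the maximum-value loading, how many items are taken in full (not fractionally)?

2

Sort by value per unit weight and fill in that order.
Order: B (144/14=10.29) > C (220/31=7.10) > D (98/39=2.51) > A (90/40=2.25)
Fill: take B (14 @ 144) → take C (31 @ 220) → take 16/39 of D → 40.21; 61/61 used.
2 item(s) taken whole; one partial (take 16/39 of D).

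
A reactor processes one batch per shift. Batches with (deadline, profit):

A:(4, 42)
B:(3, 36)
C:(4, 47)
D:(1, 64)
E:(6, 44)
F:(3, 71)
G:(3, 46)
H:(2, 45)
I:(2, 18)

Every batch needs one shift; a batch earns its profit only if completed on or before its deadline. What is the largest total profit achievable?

Profit order: F=71 D=64 C=47 G=46 H=45 E=44 A=42 B=36 I=18
Assign: F→slot 3, D→slot 1, C→slot 4, G→slot 2, H skipped, E→slot 6, A skipped, B skipped, I skipped.
Slots: [1:D] [2:G] [3:F] [4:C] [6:E]
Profit = 64 + 46 + 71 + 47 + 44 = 272

272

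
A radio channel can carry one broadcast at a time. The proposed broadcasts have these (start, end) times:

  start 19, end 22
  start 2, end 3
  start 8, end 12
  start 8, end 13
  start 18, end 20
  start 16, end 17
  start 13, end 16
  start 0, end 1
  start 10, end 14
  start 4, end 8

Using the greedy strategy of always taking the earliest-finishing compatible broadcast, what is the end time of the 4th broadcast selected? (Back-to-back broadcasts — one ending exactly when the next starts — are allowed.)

Sorted by end: (0,1)  (2,3)  (4,8)  (8,12)  (8,13)  (10,14)  (13,16)  (16,17)  (18,20)  (19,22)
take (0,1); take (2,3); take (4,8); take (8,12); take (13,16); take (16,17); take (18,20).
Selected: (0,1) (2,3) (4,8) (8,12) (13,16) (16,17) (18,20)

12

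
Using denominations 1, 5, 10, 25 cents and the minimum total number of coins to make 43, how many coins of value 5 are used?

1

Greedy: take as many of the largest coin as possible, then repeat with the remainder.
43 − 1×25→18 − 1×10→8 − 1×5→3 − 3×1→0
Count of 5: 1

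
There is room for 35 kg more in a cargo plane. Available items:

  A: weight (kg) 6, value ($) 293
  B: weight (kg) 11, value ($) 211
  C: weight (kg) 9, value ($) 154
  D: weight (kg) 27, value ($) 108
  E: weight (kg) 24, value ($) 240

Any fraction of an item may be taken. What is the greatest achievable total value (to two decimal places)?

Sort by value per unit weight and fill in that order.
Order: A (293/6=48.83) > B (211/11=19.18) > C (154/9=17.11) > E (240/24=10.00) > D (108/27=4.00)
Fill: take A (6 @ 293) → take B (11 @ 211) → take C (9 @ 154) → take 9/24 of E → 90.00; 35/35 used.
Total value = 748.00

748.00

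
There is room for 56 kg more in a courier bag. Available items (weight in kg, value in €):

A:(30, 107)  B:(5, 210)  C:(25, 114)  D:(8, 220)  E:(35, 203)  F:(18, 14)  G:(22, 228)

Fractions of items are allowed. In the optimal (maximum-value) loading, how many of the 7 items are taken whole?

3

Sort by value per unit weight and fill in that order.
Ratios (sorted): B 42.00, D 27.50, G 10.36, E 5.80, C 4.56, A 3.57, F 0.78
take B (5 @ 210); take D (8 @ 220); take G (22 @ 228); take 21/35 of E → 121.80. Capacity used 56/56.
3 item(s) taken whole; one partial (take 21/35 of E).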